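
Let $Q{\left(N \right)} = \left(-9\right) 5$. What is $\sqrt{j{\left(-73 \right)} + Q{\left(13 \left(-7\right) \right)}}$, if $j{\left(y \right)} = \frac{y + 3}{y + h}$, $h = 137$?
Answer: $\frac{5 i \sqrt{118}}{8} \approx 6.7892 i$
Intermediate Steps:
$j{\left(y \right)} = \frac{3 + y}{137 + y}$ ($j{\left(y \right)} = \frac{y + 3}{y + 137} = \frac{3 + y}{137 + y}$)
$Q{\left(N \right)} = -45$
$\sqrt{j{\left(-73 \right)} + Q{\left(13 \left(-7\right) \right)}} = \sqrt{\frac{3 - 73}{137 - 73} - 45} = \sqrt{\frac{1}{64} \left(-70\right) - 45} = \sqrt{- \frac{35}{32} - 45} = \sqrt{- \frac{1475}{32}} = \frac{5 i \sqrt{118}}{8}$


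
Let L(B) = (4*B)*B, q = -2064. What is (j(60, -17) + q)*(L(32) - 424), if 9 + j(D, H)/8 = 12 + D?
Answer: -5728320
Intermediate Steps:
j(D, H) = 24 + 8*D (j(D, H) = -72 + 8*(12 + D) = -72 + (96 + 8*D) = 24 + 8*D)
L(B) = 4*B**2
(j(60, -17) + q)*(L(32) - 424) = ((24 + 8*60) - 2064)*(4*32**2 - 424) = ((24 + 480) - 2064)*(4*1024 - 424) = (504 - 2064)*(4096 - 424) = -1560*3672 = -5728320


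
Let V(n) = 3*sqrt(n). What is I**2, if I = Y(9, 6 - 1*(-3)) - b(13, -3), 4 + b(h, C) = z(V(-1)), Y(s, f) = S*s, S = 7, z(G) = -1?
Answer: 4624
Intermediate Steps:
Y(s, f) = 7*s
b(h, C) = -5 (b(h, C) = -4 - 1 = -5)
I = 68 (I = 7*9 - 1*(-5) = 63 + 5 = 68)
I**2 = 68**2 = 4624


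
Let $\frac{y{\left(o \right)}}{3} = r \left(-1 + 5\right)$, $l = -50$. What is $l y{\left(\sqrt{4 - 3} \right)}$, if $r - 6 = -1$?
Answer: $-3000$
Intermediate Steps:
$r = 5$ ($r = 6 - 1 = 5$)
$y{\left(o \right)} = 60$ ($y{\left(o \right)} = 3 \cdot 5 \left(-1 + 5\right) = 3 \cdot 5 \cdot 4 = 3 \cdot 20 = 60$)
$l y{\left(\sqrt{4 - 3} \right)} = \left(-50\right) 60 = -3000$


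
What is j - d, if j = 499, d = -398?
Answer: 897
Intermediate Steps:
j - d = 499 - 1*(-398) = 499 + 398 = 897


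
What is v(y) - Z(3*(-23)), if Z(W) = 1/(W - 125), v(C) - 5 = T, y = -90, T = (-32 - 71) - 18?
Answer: -22503/194 ≈ -115.99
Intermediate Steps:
T = -121 (T = -103 - 18 = -121)
v(C) = -116 (v(C) = 5 - 121 = -116)
Z(W) = 1/(-125 + W)
v(y) - Z(3*(-23)) = -116 - 1/(-125 + 3*(-23)) = -116 - 1/(-125 - 69) = -116 - 1/(-194) = -116 - 1*(-1/194) = -116 + 1/194 = -22503/194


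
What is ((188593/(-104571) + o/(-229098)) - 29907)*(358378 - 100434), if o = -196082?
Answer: -30803023702741956152/3992834493 ≈ -7.7146e+9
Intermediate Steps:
((188593/(-104571) + o/(-229098)) - 29907)*(358378 - 100434) = ((188593/(-104571) - 196082/(-229098)) - 29907)*(358378 - 100434) = ((188593*(-1/104571) - 196082*(-1/229098)) - 29907)*257944 = ((-188593/104571 + 98041/114549) - 29907)*257944 = (-3783631382/3992834493 - 29907)*257944 = -119417484813533/3992834493*257944 = -30803023702741956152/3992834493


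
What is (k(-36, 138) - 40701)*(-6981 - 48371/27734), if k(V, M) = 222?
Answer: 7839139864575/27734 ≈ 2.8265e+8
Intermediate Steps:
(k(-36, 138) - 40701)*(-6981 - 48371/27734) = (222 - 40701)*(-6981 - 48371/27734) = -40479*(-6981 - 48371*1/27734) = -40479*(-6981 - 48371/27734) = -40479*(-193659425/27734) = 7839139864575/27734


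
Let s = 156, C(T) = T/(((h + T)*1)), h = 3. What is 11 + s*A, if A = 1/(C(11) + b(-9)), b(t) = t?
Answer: -919/115 ≈ -7.9913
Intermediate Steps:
C(T) = T/(3 + T) (C(T) = T/(((3 + T)*1)) = T/(3 + T))
A = -14/115 (A = 1/(11/(3 + 11) - 9) = 1/(11/14 - 9) = 1/(-115/14) = -14/115 ≈ -0.12174)
11 + s*A = 11 + 156*(-14/115) = 11 - 2184/115 = -919/115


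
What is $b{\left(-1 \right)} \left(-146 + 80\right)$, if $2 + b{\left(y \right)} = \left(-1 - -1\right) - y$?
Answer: $66$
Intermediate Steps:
$b{\left(y \right)} = -2 - y$
$b{\left(-1 \right)} \left(-146 + 80\right) = \left(-2 - -1\right) \left(-146 + 80\right) = \left(-2 + 1\right) \left(-66\right) = \left(-1\right) \left(-66\right) = 66$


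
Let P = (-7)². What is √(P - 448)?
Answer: I*√399 ≈ 19.975*I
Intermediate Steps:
P = 49
√(P - 448) = √(49 - 448) = √(-399) = I*√399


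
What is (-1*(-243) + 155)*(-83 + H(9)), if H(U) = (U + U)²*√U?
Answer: 353822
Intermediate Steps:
H(U) = 4*U^(5/2) (H(U) = (2*U)²*√U = (4*U²)*√U = 4*U^(5/2))
(-1*(-243) + 155)*(-83 + H(9)) = (-1*(-243) + 155)*(-83 + 4*9^(5/2)) = (243 + 155)*(-83 + 4*243) = 398*(-83 + 972) = 398*889 = 353822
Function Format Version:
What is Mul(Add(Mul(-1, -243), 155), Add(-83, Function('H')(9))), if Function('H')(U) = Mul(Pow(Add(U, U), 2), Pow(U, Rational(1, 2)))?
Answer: 353822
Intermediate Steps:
Function('H')(U) = Mul(4, Pow(U, Rational(5, 2))) (Function('H')(U) = Mul(Pow(Mul(2, U), 2), Pow(U, Rational(1, 2))) = Mul(Mul(4, Pow(U, 2)), Pow(U, Rational(1, 2))) = Mul(4, Pow(U, Rational(5, 2))))
Mul(Add(Mul(-1, -243), 155), Add(-83, Function('H')(9))) = Mul(Add(Mul(-1, -243), 155), Add(-83, Mul(4, Pow(9, Rational(5, 2))))) = Mul(Add(243, 155), Add(-83, Mul(4, 243))) = Mul(398, Add(-83, 972)) = Mul(398, 889) = 353822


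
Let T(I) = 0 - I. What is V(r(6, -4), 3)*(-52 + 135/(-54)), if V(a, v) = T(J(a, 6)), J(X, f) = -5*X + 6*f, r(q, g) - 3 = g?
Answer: 4469/2 ≈ 2234.5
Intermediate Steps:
r(q, g) = 3 + g
T(I) = -I
V(a, v) = -36 + 5*a (V(a, v) = -(-5*a + 6*6) = -(-5*a + 36) = -(36 - 5*a) = -36 + 5*a)
V(r(6, -4), 3)*(-52 + 135/(-54)) = (-36 + 5*(3 - 4))*(-52 + 135/(-54)) = (-36 + 5*(-1))*(-52 + 135*(-1/54)) = (-36 - 5)*(-52 - 5/2) = -41*(-109/2) = 4469/2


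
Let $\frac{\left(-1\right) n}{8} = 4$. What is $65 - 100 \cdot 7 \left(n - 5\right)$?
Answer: $25965$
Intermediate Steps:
$n = -32$ ($n = \left(-8\right) 4 = -32$)
$65 - 100 \cdot 7 \left(n - 5\right) = 65 - 100 \cdot 7 \left(-32 - 5\right) = 65 - 100 \cdot 7 \left(-37\right) = 65 - -25900 = 65 + 25900 = 25965$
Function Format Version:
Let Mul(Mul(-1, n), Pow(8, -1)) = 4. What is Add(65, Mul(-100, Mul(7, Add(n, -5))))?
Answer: 25965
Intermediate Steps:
n = -32 (n = Mul(-8, 4) = -32)
Add(65, Mul(-100, Mul(7, Add(n, -5)))) = Add(65, Mul(-100, Mul(7, Add(-32, -5)))) = Add(65, Mul(-100, Mul(7, -37))) = Add(65, Mul(-100, -259)) = Add(65, 25900) = 25965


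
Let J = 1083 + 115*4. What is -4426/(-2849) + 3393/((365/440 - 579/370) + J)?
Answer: 38357355622/10218984083 ≈ 3.7535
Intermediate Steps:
J = 1543 (J = 1083 + 460 = 1543)
-4426/(-2849) + 3393/((365/440 - 579/370) + J) = -4426/(-2849) + 3393/((365/440 - 579/370) + 1543) = -4426*(-1/2849) + 3393/((365*(1/440) - 579*1/370) + 1543) = 4426/2849 + 3393/((73/88 - 579/370) + 1543) = 4426/2849 + 3393/(-11971/16280 + 1543) = 4426/2849 + 3393/(25108069/16280) = 4426/2849 + 3393*(16280/25108069) = 4426/2849 + 55238040/25108069 = 38357355622/10218984083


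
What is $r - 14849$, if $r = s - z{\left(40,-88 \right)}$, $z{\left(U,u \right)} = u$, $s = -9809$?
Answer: $-24570$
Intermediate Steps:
$r = -9721$ ($r = -9809 - -88 = -9809 + 88 = -9721$)
$r - 14849 = -9721 - 14849 = -24570$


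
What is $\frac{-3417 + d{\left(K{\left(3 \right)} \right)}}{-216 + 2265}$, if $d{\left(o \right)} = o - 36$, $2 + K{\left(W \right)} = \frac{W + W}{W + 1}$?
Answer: $- \frac{6907}{4098} \approx -1.6855$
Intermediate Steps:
$K{\left(W \right)} = -2 + \frac{2 W}{1 + W}$ ($K{\left(W \right)} = -2 + \frac{W + W}{W + 1} = -2 + \frac{2 W}{1 + W}$)
$d{\left(o \right)} = -36 + o$ ($d{\left(o \right)} = o - 36 = -36 + o$)
$\frac{-3417 + d{\left(K{\left(3 \right)} \right)}}{-216 + 2265} = \frac{-3417 - \left(36 + \frac{2}{1 + 3}\right)}{-216 + 2265} = \frac{-3417 - \left(36 + \frac{2}{4}\right)}{2049} = \left(-3417 - \frac{73}{2}\right) \frac{1}{2049} = \left(- \frac{6907}{2}\right) \frac{1}{2049} = - \frac{6907}{4098}$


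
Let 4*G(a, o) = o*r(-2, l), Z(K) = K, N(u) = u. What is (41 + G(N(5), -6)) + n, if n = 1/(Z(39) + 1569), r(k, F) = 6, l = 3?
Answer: 51457/1608 ≈ 32.001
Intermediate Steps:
G(a, o) = 3*o/2 (G(a, o) = (o*6)/4 = (6*o)/4 = 3*o/2)
n = 1/1608 (n = 1/(39 + 1569) = 1/1608 ≈ 0.00062189)
(41 + G(N(5), -6)) + n = (41 + (3/2)*(-6)) + 1/1608 = (41 - 9) + 1/1608 = 32 + 1/1608 = 51457/1608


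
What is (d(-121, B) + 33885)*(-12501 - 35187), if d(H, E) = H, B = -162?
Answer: -1610137632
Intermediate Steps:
(d(-121, B) + 33885)*(-12501 - 35187) = (-121 + 33885)*(-12501 - 35187) = 33764*(-47688) = -1610137632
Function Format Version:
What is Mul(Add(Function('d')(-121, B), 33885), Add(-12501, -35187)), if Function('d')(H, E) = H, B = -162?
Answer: -1610137632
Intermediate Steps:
Mul(Add(Function('d')(-121, B), 33885), Add(-12501, -35187)) = Mul(Add(-121, 33885), Add(-12501, -35187)) = Mul(33764, -47688) = -1610137632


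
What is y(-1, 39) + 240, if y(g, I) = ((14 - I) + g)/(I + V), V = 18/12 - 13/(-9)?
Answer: 180732/755 ≈ 239.38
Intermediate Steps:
V = 53/18 (V = 18*(1/12) - 13*(-⅑) = 3/2 + 13/9 = 53/18 ≈ 2.9444)
y(g, I) = (14 + g - I)/(53/18 + I) (y(g, I) = ((14 - I) + g)/(I + 53/18) = (14 + g - I)/(53/18 + I))
y(-1, 39) + 240 = 18*(14 - 1 - 1*39)/(53 + 18*39) + 240 = 18*(14 - 1 - 39)/(53 + 702) + 240 = 18*(-26)/755 + 240 = 18*(1/755)*(-26) + 240 = -468/755 + 240 = 180732/755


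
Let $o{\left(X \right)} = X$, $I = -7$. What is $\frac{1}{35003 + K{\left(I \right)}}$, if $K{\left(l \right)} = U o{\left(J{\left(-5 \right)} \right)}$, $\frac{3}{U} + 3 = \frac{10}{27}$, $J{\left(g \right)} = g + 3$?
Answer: $\frac{71}{2485375} \approx 2.8567 \cdot 10^{-5}$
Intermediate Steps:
$J{\left(g \right)} = 3 + g$
$U = - \frac{81}{71}$ ($U = \frac{3}{-3 + \frac{10}{27}} = \frac{3}{- \frac{71}{27}} = 3 \left(- \frac{27}{71}\right) = - \frac{81}{71} \approx -1.1408$)
$K{\left(l \right)} = \frac{162}{71}$ ($K{\left(l \right)} = - \frac{81 \left(3 - 5\right)}{71} = \left(- \frac{81}{71}\right) \left(-2\right) = \frac{162}{71}$)
$\frac{1}{35003 + K{\left(I \right)}} = \frac{1}{35003 + \frac{162}{71}} = \frac{1}{\frac{2485375}{71}} = \frac{71}{2485375}$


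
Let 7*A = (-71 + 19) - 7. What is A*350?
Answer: -2950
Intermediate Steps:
A = -59/7 (A = ((-71 + 19) - 7)/7 = (-52 - 7)/7 = (⅐)*(-59) = -59/7 ≈ -8.4286)
A*350 = -59/7*350 = -2950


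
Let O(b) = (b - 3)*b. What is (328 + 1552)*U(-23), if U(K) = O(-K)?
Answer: 864800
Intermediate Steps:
O(b) = b*(-3 + b) (O(b) = (-3 + b)*b = b*(-3 + b))
U(K) = -K*(-3 - K) (U(K) = (-K)*(-3 - K) = -K*(-3 - K))
(328 + 1552)*U(-23) = (328 + 1552)*(-23*(3 - 23)) = 1880*(-23*(-20)) = 1880*460 = 864800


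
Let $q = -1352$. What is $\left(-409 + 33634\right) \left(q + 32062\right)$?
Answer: $1020339750$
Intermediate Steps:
$\left(-409 + 33634\right) \left(q + 32062\right) = \left(-409 + 33634\right) \left(-1352 + 32062\right) = 33225 \cdot 30710 = 1020339750$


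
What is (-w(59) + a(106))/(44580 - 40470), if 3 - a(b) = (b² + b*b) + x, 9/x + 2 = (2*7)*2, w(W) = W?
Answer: -585737/106860 ≈ -5.4813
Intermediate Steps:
x = 9/26 (x = 9/(-2 + (2*7)*2) = 9/(-2 + 14*2) = 9/(-2 + 28) = 9/26 ≈ 0.34615)
a(b) = 69/26 - 2*b² (a(b) = 3 - ((b² + b*b) + 9/26) = 3 - ((b² + b²) + 9/26) = 3 - (2*b² + 9/26) = 3 - (9/26 + 2*b²) = 3 + (-9/26 - 2*b²) = 69/26 - 2*b²)
(-w(59) + a(106))/(44580 - 40470) = (-1*59 + (69/26 - 2*106²))/(44580 - 40470) = (-59 + (69/26 - 2*11236))/4110 = (-59 + (69/26 - 22472))*(1/4110) = (-59 - 584203/26)*(1/4110) = -585737/26*1/4110 = -585737/106860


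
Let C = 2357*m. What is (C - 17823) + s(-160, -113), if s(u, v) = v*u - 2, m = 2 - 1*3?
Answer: -2102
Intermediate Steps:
m = -1 (m = 2 - 3 = -1)
C = -2357 (C = 2357*(-1) = -2357)
s(u, v) = -2 + u*v (s(u, v) = u*v - 2 = -2 + u*v)
(C - 17823) + s(-160, -113) = (-2357 - 17823) + (-2 - 160*(-113)) = -20180 + (-2 + 18080) = -20180 + 18078 = -2102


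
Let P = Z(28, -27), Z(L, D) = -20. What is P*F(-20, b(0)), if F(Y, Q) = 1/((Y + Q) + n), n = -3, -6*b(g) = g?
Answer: 20/23 ≈ 0.86957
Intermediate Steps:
b(g) = -g/6
P = -20
F(Y, Q) = 1/(-3 + Q + Y) (F(Y, Q) = 1/((Y + Q) - 3) = 1/((Q + Y) - 3) = 1/(-3 + Q + Y))
P*F(-20, b(0)) = -20/(-3 - ⅙*0 - 20) = -20/(-3 + 0 - 20) = -20/(-23) = -20*(-1/23) = 20/23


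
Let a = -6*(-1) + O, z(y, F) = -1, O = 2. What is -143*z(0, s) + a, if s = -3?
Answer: 151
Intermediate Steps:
a = 8 (a = -6*(-1) + 2 = 6 + 2 = 8)
-143*z(0, s) + a = -143*(-1) + 8 = 143 + 8 = 151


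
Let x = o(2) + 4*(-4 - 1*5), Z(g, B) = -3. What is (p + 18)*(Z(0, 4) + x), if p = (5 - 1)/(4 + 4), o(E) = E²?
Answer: -1295/2 ≈ -647.50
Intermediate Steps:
p = ½ (p = 4/8 = 4*(⅛) = ½ ≈ 0.50000)
x = -32 (x = 2² + 4*(-4 - 1*5) = 4 + 4*(-4 - 5) = 4 + 4*(-9) = 4 - 36 = -32)
(p + 18)*(Z(0, 4) + x) = (½ + 18)*(-3 - 32) = (37/2)*(-35) = -1295/2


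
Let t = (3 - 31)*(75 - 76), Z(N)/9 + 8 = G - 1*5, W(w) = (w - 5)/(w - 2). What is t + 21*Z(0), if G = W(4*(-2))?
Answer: -21833/10 ≈ -2183.3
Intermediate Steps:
W(w) = (-5 + w)/(-2 + w)
G = 13/10 (G = (-5 + 4*(-2))/(-2 + 4*(-2)) = (-5 - 8)/(-2 - 8) = -13/(-10) = -1/10*(-13) = 13/10 ≈ 1.3000)
Z(N) = -1053/10 (Z(N) = -72 + 9*(13/10 - 1*5) = -72 + 9*(13/10 - 5) = -72 + 9*(-37/10) = -72 - 333/10 = -1053/10)
t = 28 (t = -28*(-1) = 28)
t + 21*Z(0) = 28 + 21*(-1053/10) = 28 - 22113/10 = -21833/10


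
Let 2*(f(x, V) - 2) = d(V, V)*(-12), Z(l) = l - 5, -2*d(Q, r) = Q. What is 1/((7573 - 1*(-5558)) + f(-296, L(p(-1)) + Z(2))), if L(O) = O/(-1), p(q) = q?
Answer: 1/13127 ≈ 7.6179e-5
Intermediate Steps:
d(Q, r) = -Q/2
L(O) = -O (L(O) = O*(-1) = -O)
Z(l) = -5 + l
f(x, V) = 2 + 3*V (f(x, V) = 2 + (-V/2*(-12))/2 = 2 + (6*V)/2 = 2 + 3*V)
1/((7573 - 1*(-5558)) + f(-296, L(p(-1)) + Z(2))) = 1/((7573 - 1*(-5558)) + (2 + 3*(-1*(-1) + (-5 + 2)))) = 1/((7573 + 5558) + (2 + 3*(1 - 3))) = 1/(13131 + (2 + 3*(-2))) = 1/(13131 + (2 - 6)) = 1/(13131 - 4) = 1/13127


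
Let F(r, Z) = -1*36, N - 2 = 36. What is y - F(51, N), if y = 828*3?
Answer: 2520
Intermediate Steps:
N = 38 (N = 2 + 36 = 38)
y = 2484
F(r, Z) = -36
y - F(51, N) = 2484 - 1*(-36) = 2484 + 36 = 2520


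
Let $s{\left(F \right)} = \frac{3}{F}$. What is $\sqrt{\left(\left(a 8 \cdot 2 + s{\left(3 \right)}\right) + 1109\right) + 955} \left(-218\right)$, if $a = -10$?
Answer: $- 218 \sqrt{1905} \approx -9514.9$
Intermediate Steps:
$\sqrt{\left(\left(a 8 \cdot 2 + s{\left(3 \right)}\right) + 1109\right) + 955} \left(-218\right) = \sqrt{\left(\left(- 10 \cdot 8 \cdot 2 + \frac{3}{3}\right) + 1109\right) + 955} \left(-218\right) = \sqrt{\left(\left(\left(-10\right) 16 + 3 \cdot \frac{1}{3}\right) + 1109\right) + 955} \left(-218\right) = \sqrt{\left(\left(-160 + 1\right) + 1109\right) + 955} \left(-218\right) = \sqrt{\left(-159 + 1109\right) + 955} \left(-218\right) = \sqrt{950 + 955} \left(-218\right) = \sqrt{1905} \left(-218\right) = - 218 \sqrt{1905}$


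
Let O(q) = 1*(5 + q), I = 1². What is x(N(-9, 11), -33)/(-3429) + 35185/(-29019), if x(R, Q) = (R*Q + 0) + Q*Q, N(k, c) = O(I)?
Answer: -5426122/3685413 ≈ -1.4723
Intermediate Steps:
I = 1
O(q) = 5 + q
N(k, c) = 6 (N(k, c) = 5 + 1 = 6)
x(R, Q) = Q² + Q*R (x(R, Q) = (Q*R + 0) + Q² = Q*R + Q² = Q² + Q*R)
x(N(-9, 11), -33)/(-3429) + 35185/(-29019) = -33*(-33 + 6)/(-3429) + 35185/(-29019) = -33*(-27)*(-1/3429) + 35185*(-1/29019) = 891*(-1/3429) - 35185/29019 = -33/127 - 35185/29019 = -5426122/3685413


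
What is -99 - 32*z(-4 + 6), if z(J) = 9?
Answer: -387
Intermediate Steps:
-99 - 32*z(-4 + 6) = -99 - 32*9 = -99 - 288 = -387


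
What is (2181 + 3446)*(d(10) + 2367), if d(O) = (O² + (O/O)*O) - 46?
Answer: 13679237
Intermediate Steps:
d(O) = -46 + O + O² (d(O) = (O² + 1*O) - 46 = (O² + O) - 46 = (O + O²) - 46 = -46 + O + O²)
(2181 + 3446)*(d(10) + 2367) = (2181 + 3446)*((-46 + 10 + 10²) + 2367) = 5627*((-46 + 10 + 100) + 2367) = 5627*(64 + 2367) = 5627*2431 = 13679237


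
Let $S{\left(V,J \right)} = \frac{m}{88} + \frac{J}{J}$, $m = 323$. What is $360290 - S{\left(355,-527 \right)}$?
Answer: $\frac{31705109}{88} \approx 3.6029 \cdot 10^{5}$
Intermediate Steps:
$S{\left(V,J \right)} = \frac{411}{88}$ ($S{\left(V,J \right)} = \frac{323}{88} + \frac{J}{J} = 323 \cdot \frac{1}{88} + 1 = \frac{323}{88} + 1 = \frac{411}{88}$)
$360290 - S{\left(355,-527 \right)} = 360290 - \frac{411}{88} = \frac{31705109}{88}$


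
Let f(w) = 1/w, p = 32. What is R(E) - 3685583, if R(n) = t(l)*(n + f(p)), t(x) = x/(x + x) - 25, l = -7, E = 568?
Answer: -236767985/64 ≈ -3.6995e+6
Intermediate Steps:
t(x) = -49/2 (t(x) = x/((2*x)) - 25 = (1/(2*x))*x - 25 = 1/2 - 25 = -49/2)
R(n) = -49/64 - 49*n/2 (R(n) = -49*(n + 1/32)/2 = -49*(1/32 + n)/2 = -49/64 - 49*n/2)
R(E) - 3685583 = (-49/64 - 49/2*568) - 3685583 = (-49/64 - 13916) - 3685583 = -890673/64 - 3685583 = -236767985/64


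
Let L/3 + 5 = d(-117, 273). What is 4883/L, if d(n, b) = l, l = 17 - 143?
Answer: -4883/393 ≈ -12.425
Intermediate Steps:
l = -126
d(n, b) = -126
L = -393 (L = -15 + 3*(-126) = -15 - 378 = -393)
4883/L = 4883/(-393) = 4883*(-1/393) = -4883/393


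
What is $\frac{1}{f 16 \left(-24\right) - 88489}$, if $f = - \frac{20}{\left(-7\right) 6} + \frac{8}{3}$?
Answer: $- \frac{7}{627871} \approx -1.1149 \cdot 10^{-5}$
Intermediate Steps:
$f = \frac{22}{7}$ ($f = - \frac{20}{-42} + 8 \cdot \frac{1}{3} = \left(-20\right) \left(- \frac{1}{42}\right) + \frac{8}{3} = \frac{10}{21} + \frac{8}{3} = \frac{22}{7} \approx 3.1429$)
$\frac{1}{f 16 \left(-24\right) - 88489} = \frac{1}{\frac{22}{7} \cdot 16 \left(-24\right) - 88489} = \frac{1}{\frac{352}{7} \left(-24\right) - 88489} = \frac{1}{- \frac{8448}{7} - 88489} = \frac{1}{- \frac{627871}{7}} = - \frac{7}{627871}$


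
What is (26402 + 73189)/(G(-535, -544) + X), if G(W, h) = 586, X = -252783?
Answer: -99591/252197 ≈ -0.39489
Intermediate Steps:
(26402 + 73189)/(G(-535, -544) + X) = (26402 + 73189)/(586 - 252783) = 99591/(-252197) = 99591*(-1/252197) = -99591/252197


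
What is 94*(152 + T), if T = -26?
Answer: 11844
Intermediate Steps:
94*(152 + T) = 94*(152 - 26) = 94*126 = 11844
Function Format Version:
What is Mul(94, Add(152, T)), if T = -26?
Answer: 11844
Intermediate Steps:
Mul(94, Add(152, T)) = Mul(94, Add(152, -26)) = Mul(94, 126) = 11844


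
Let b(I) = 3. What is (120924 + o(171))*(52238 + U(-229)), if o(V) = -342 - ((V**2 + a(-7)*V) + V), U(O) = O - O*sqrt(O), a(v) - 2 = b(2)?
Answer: 4697192835 + 20682135*I*sqrt(229) ≈ 4.6972e+9 + 3.1298e+8*I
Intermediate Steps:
a(v) = 5 (a(v) = 2 + 3 = 5)
U(O) = O - O**(3/2)
o(V) = -342 - V**2 - 6*V (o(V) = -342 - ((V**2 + 5*V) + V) = -342 - (V**2 + 6*V) = -342 + (-V**2 - 6*V) = -342 - V**2 - 6*V)
(120924 + o(171))*(52238 + U(-229)) = (120924 + (-342 - 1*171**2 - 6*171))*(52238 + (-229 - (-229)**(3/2))) = (120924 + (-342 - 1*29241 - 1026))*(52238 + (-229 - (-229)*I*sqrt(229))) = (120924 + (-342 - 29241 - 1026))*(52238 + (-229 + 229*I*sqrt(229))) = (120924 - 30609)*(52009 + 229*I*sqrt(229)) = 90315*(52009 + 229*I*sqrt(229)) = 4697192835 + 20682135*I*sqrt(229)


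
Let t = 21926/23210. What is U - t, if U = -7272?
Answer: -84402523/11605 ≈ -7272.9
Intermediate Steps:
t = 10963/11605 (t = 21926*(1/23210) = 10963/11605 ≈ 0.94468)
U - t = -7272 - 1*10963/11605 = -7272 - 10963/11605 = -84402523/11605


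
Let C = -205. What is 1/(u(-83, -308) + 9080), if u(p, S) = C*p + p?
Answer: 1/26012 ≈ 3.8444e-5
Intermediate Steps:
u(p, S) = -204*p (u(p, S) = -205*p + p = -204*p)
1/(u(-83, -308) + 9080) = 1/(-204*(-83) + 9080) = 1/(16932 + 9080) = 1/26012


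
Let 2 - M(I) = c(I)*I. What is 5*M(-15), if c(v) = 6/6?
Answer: 85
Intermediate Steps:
c(v) = 1 (c(v) = 6*(1/6) = 1)
M(I) = 2 - I
5*M(-15) = 5*(2 - 1*(-15)) = 5*(2 + 15) = 5*17 = 85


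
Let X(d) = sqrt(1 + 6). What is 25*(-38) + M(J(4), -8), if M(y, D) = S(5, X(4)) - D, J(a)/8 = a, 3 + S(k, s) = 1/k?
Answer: -4724/5 ≈ -944.80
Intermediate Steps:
X(d) = sqrt(7)
S(k, s) = -3 + 1/k
J(a) = 8*a
M(y, D) = -14/5 - D (M(y, D) = (-3 + 1/5) - D = -14/5 - D)
25*(-38) + M(J(4), -8) = 25*(-38) + (-14/5 - 1*(-8)) = -950 + (-14/5 + 8) = -950 + 26/5 = -4724/5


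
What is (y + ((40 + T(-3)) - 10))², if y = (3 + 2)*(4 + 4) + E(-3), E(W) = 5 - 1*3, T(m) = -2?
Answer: 4900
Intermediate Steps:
E(W) = 2 (E(W) = 5 - 3 = 2)
y = 42 (y = (3 + 2)*(4 + 4) + 2 = 5*8 + 2 = 40 + 2 = 42)
(y + ((40 + T(-3)) - 10))² = (42 + ((40 - 2) - 10))² = (42 + (38 - 10))² = (42 + 28)² = 70² = 4900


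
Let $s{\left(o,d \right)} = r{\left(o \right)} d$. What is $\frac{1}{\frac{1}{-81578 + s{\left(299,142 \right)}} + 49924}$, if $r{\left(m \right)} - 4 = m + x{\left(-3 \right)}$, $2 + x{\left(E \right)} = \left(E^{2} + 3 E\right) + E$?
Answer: $\frac{39262}{1960116087} \approx 2.003 \cdot 10^{-5}$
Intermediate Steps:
$x{\left(E \right)} = -2 + E^{2} + 4 E$ ($x{\left(E \right)} = -2 + \left(\left(E^{2} + 3 E\right) + E\right) = -2 + \left(E^{2} + 4 E\right) = -2 + E^{2} + 4 E$)
$r{\left(m \right)} = -1 + m$ ($r{\left(m \right)} = 4 + \left(m + \left(-2 + \left(-3\right)^{2} + 4 \left(-3\right)\right)\right) = 4 + \left(m - 5\right) = 4 + \left(-5 + m\right) = -1 + m$)
$s{\left(o,d \right)} = d \left(-1 + o\right)$ ($s{\left(o,d \right)} = \left(-1 + o\right) d = d \left(-1 + o\right)$)
$\frac{1}{\frac{1}{-81578 + s{\left(299,142 \right)}} + 49924} = \frac{1}{\frac{1}{-81578 + 142 \left(-1 + 299\right)} + 49924} = \frac{1}{\frac{1}{-81578 + 142 \cdot 298} + 49924} = \frac{1}{\frac{1}{-81578 + 42316} + 49924} = \frac{1}{\frac{1}{-39262} + 49924} = \frac{1}{- \frac{1}{39262} + 49924} = \frac{1}{\frac{1960116087}{39262}} = \frac{39262}{1960116087}$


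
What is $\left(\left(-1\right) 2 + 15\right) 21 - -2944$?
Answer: $3217$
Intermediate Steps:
$\left(\left(-1\right) 2 + 15\right) 21 - -2944 = \left(-2 + 15\right) 21 + 2944 = 13 \cdot 21 + 2944 = 273 + 2944 = 3217$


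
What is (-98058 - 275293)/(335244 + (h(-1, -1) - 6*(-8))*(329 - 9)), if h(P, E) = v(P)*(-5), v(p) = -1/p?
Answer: -373351/349004 ≈ -1.0698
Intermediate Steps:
h(P, E) = 5/P (h(P, E) = -1/P*(-5) = 5/P)
(-98058 - 275293)/(335244 + (h(-1, -1) - 6*(-8))*(329 - 9)) = (-98058 - 275293)/(335244 + (5/(-1) - 6*(-8))*(329 - 9)) = -373351/(335244 + (5*(-1) + 48)*320) = -373351/(335244 + (-5 + 48)*320) = -373351/(335244 + 43*320) = -373351/(335244 + 13760) = -373351/349004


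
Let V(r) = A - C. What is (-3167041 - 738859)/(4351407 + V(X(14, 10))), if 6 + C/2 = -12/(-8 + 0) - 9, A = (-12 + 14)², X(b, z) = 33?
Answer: -1952950/2175719 ≈ -0.89761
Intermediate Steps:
A = 4 (A = 2² = 4)
C = -27 (C = -12 + 2*(-12/(-8 + 0) - 9) = -12 + 2*(-12/(-8) - 9) = -12 + 2*(-12*(-⅛) - 9) = -12 + 2*(3/2 - 9) = -12 + 2*(-15/2) = -12 - 15 = -27)
V(r) = 31 (V(r) = 4 - 1*(-27) = 4 + 27 = 31)
(-3167041 - 738859)/(4351407 + V(X(14, 10))) = (-3167041 - 738859)/(4351407 + 31) = -3905900/4351438 = -3905900*1/4351438 = -1952950/2175719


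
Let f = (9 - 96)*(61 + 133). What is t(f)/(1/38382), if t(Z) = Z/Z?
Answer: 38382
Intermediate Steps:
f = -16878 (f = -87*194 = -16878)
t(Z) = 1
t(f)/(1/38382) = 1/1/38382 = 1/(1/38382) = 1*38382 = 38382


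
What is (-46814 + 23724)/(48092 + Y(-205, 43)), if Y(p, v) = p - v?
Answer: -11545/23922 ≈ -0.48261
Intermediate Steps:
(-46814 + 23724)/(48092 + Y(-205, 43)) = (-46814 + 23724)/(48092 + (-205 - 1*43)) = -23090/(48092 + (-205 - 43)) = -23090/(48092 - 248) = -23090/47844 = -23090*1/47844 = -11545/23922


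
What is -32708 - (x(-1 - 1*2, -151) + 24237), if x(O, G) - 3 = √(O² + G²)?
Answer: -56948 - √22810 ≈ -57099.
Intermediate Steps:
x(O, G) = 3 + √(G² + O²) (x(O, G) = 3 + √(O² + G²) = 3 + √(G² + O²))
-32708 - (x(-1 - 1*2, -151) + 24237) = -32708 - ((3 + √((-151)² + (-1 - 1*2)²)) + 24237) = -32708 - ((3 + √(22801 + (-1 - 2)²)) + 24237) = -32708 - ((3 + √(22801 + (-3)²)) + 24237) = -32708 - ((3 + √(22801 + 9)) + 24237) = -32708 - ((3 + √22810) + 24237) = -32708 - (24240 + √22810) = -32708 + (-24240 - √22810) = -56948 - √22810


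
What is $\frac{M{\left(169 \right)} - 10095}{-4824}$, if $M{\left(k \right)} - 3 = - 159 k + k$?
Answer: $\frac{18397}{2412} \approx 7.6273$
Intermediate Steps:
$M{\left(k \right)} = 3 - 158 k$ ($M{\left(k \right)} = 3 + \left(- 159 k + k\right) = 3 - 158 k$)
$\frac{M{\left(169 \right)} - 10095}{-4824} = \frac{\left(3 - 26702\right) - 10095}{-4824} = \left(\left(3 - 26702\right) - 10095\right) \left(- \frac{1}{4824}\right) = \left(-26699 - 10095\right) \left(- \frac{1}{4824}\right) = \left(-36794\right) \left(- \frac{1}{4824}\right) = \frac{18397}{2412}$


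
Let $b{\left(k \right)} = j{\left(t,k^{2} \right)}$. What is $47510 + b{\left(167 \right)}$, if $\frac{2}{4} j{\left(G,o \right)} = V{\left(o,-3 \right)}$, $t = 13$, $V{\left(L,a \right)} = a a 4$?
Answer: $47582$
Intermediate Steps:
$V{\left(L,a \right)} = 4 a^{2}$ ($V{\left(L,a \right)} = a^{2} \cdot 4 = 4 a^{2}$)
$j{\left(G,o \right)} = 72$ ($j{\left(G,o \right)} = 2 \cdot 4 \left(-3\right)^{2} = 2 \cdot 4 \cdot 9 = 2 \cdot 36 = 72$)
$b{\left(k \right)} = 72$
$47510 + b{\left(167 \right)} = 47510 + 72 = 47582$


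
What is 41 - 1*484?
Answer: -443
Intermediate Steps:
41 - 1*484 = 41 - 484 = -443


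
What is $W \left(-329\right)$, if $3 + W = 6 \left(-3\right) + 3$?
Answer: $5922$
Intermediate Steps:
$W = -18$ ($W = -3 + \left(6 \left(-3\right) + 3\right) = -3 + \left(-18 + 3\right) = -3 - 15 = -18$)
$W \left(-329\right) = \left(-18\right) \left(-329\right) = 5922$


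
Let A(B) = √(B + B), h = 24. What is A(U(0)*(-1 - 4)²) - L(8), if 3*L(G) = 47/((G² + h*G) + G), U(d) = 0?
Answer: -47/792 ≈ -0.059343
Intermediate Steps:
A(B) = √2*√B (A(B) = √(2*B) = √2*√B)
L(G) = 47/(3*(G² + 25*G)) (L(G) = (47/((G² + 24*G) + G))/3 = (47/(G² + 25*G))/3 = 47/(3*(G² + 25*G)))
A(U(0)*(-1 - 4)²) - L(8) = √2*√(0*(-1 - 4)²) - 47/(3*8*(25 + 8)) = √2*√(0*(-5)²) - 47/(3*8*33) = √2*√(0*25) - 47/(3*8*33) = √2*√0 - 1*47/792 = √2*0 - 47/792 = 0 - 47/792 = -47/792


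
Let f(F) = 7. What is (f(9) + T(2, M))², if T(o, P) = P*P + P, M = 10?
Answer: 13689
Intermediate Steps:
T(o, P) = P + P² (T(o, P) = P² + P = P + P²)
(f(9) + T(2, M))² = (7 + 10*(1 + 10))² = (7 + 10*11)² = (7 + 110)² = 117² = 13689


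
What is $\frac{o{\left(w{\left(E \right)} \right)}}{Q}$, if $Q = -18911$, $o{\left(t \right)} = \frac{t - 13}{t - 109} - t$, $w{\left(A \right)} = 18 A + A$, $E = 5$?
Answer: $\frac{706}{132377} \approx 0.0053333$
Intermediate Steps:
$w{\left(A \right)} = 19 A$
$o{\left(t \right)} = - t + \frac{-13 + t}{-109 + t}$ ($o{\left(t \right)} = \frac{-13 + t}{-109 + t} - t = - t + \frac{-13 + t}{-109 + t}$)
$\frac{o{\left(w{\left(E \right)} \right)}}{Q} = \frac{\frac{1}{-109 + 19 \cdot 5} \left(-13 - \left(19 \cdot 5\right)^{2} + 110 \cdot 19 \cdot 5\right)}{-18911} = \frac{-13 - 95^{2} + 110 \cdot 95}{-109 + 95} \left(- \frac{1}{18911}\right) = \frac{-13 - 9025 + 10450}{-14} \left(- \frac{1}{18911}\right) = - \frac{-13 - 9025 + 10450}{14} \left(- \frac{1}{18911}\right) = \left(- \frac{1}{14}\right) 1412 \left(- \frac{1}{18911}\right) = \left(- \frac{706}{7}\right) \left(- \frac{1}{18911}\right) = \frac{706}{132377}$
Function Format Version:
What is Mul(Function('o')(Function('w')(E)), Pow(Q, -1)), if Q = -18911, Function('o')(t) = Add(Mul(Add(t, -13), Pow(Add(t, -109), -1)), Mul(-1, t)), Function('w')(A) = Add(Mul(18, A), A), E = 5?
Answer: Rational(706, 132377) ≈ 0.0053333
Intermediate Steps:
Function('w')(A) = Mul(19, A)
Function('o')(t) = Add(Mul(-1, t), Mul(Pow(Add(-109, t), -1), Add(-13, t))) (Function('o')(t) = Add(Mul(Add(-13, t), Pow(Add(-109, t), -1)), Mul(-1, t)) = Add(Mul(Pow(Add(-109, t), -1), Add(-13, t)), Mul(-1, t)) = Add(Mul(-1, t), Mul(Pow(Add(-109, t), -1), Add(-13, t))))
Mul(Function('o')(Function('w')(E)), Pow(Q, -1)) = Mul(Mul(Pow(Add(-109, Mul(19, 5)), -1), Add(-13, Mul(-1, Pow(Mul(19, 5), 2)), Mul(110, Mul(19, 5)))), Pow(-18911, -1)) = Mul(Mul(Pow(Add(-109, 95), -1), Add(-13, Mul(-1, Pow(95, 2)), Mul(110, 95))), Rational(-1, 18911)) = Mul(Mul(Pow(-14, -1), Add(-13, Mul(-1, 9025), 10450)), Rational(-1, 18911)) = Mul(Mul(Rational(-1, 14), Add(-13, -9025, 10450)), Rational(-1, 18911)) = Mul(Mul(Rational(-1, 14), 1412), Rational(-1, 18911)) = Mul(Rational(-706, 7), Rational(-1, 18911)) = Rational(706, 132377)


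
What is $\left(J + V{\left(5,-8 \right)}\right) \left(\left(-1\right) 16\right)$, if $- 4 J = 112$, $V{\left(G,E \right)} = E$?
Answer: $576$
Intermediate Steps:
$J = -28$ ($J = \left(- \frac{1}{4}\right) 112 = -28$)
$\left(J + V{\left(5,-8 \right)}\right) \left(\left(-1\right) 16\right) = \left(-28 - 8\right) \left(\left(-1\right) 16\right) = \left(-36\right) \left(-16\right) = 576$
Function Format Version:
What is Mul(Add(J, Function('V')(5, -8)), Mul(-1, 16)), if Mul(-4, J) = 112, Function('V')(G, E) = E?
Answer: 576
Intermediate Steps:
J = -28 (J = Mul(Rational(-1, 4), 112) = -28)
Mul(Add(J, Function('V')(5, -8)), Mul(-1, 16)) = Mul(Add(-28, -8), Mul(-1, 16)) = Mul(-36, -16) = 576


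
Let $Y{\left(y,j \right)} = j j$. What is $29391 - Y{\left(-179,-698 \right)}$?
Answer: $-457813$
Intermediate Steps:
$Y{\left(y,j \right)} = j^{2}$
$29391 - Y{\left(-179,-698 \right)} = 29391 - \left(-698\right)^{2} = 29391 - 487204 = -457813$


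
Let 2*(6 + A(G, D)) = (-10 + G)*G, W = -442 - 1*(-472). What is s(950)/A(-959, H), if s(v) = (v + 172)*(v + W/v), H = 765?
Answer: 67509244/29426535 ≈ 2.2942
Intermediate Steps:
W = 30 (W = -442 + 472 = 30)
A(G, D) = -6 + G*(-10 + G)/2 (A(G, D) = -6 + ((-10 + G)*G)/2 = -6 + (G*(-10 + G))/2 = -6 + G*(-10 + G)/2)
s(v) = (172 + v)*(v + 30/v) (s(v) = (v + 172)*(v + 30/v) = (172 + v)*(v + 30/v))
s(950)/A(-959, H) = (30 + 950² + 172*950 + 5160/950)/(-6 + (½)*(-959)² - 5*(-959)) = (30 + 902500 + 163400 + 5160*(1/950))/(-6 + (½)*919681 + 4795) = (30 + 902500 + 163400 + 516/95)/(-6 + 919681/2 + 4795) = 101263866/(95*(929259/2)) = (101263866/95)*(2/929259) = 67509244/29426535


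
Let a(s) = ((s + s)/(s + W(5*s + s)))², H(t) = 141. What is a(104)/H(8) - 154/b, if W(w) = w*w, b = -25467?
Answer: 101513164906/16787239648725 ≈ 0.0060470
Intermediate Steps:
W(w) = w²
a(s) = 4*s²/(s + 36*s²)² (a(s) = ((s + s)/(s + (5*s + s)²))² = ((2*s)/(s + (6*s)²))² = ((2*s)/(s + 36*s²))² = (2*s/(s + 36*s²))² = 4*s²/(s + 36*s²)²)
a(104)/H(8) - 154/b = (4/(1 + 36*104)²)/141 - 154/(-25467) = (4/(1 + 3744)²)*(1/141) - 154*(-1/25467) = (4/3745²)*(1/141) + 154/25467 = (4*(1/14025025))*(1/141) + 154/25467 = (4/14025025)*(1/141) + 154/25467 = 4/1977528525 + 154/25467 = 101513164906/16787239648725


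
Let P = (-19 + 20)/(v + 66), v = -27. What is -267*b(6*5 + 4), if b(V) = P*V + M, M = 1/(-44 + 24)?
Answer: -57049/260 ≈ -219.42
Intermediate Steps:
P = 1/39 (P = (-19 + 20)/(-27 + 66) = 1/39 ≈ 0.025641)
M = -1/20 (M = 1/(-20) = -1/20 ≈ -0.050000)
b(V) = -1/20 + V/39 (b(V) = V/39 - 1/20 = -1/20 + V/39)
-267*b(6*5 + 4) = -267*(-1/20 + (6*5 + 4)/39) = -267*(-1/20 + (30 + 4)/39) = -267*(-1/20 + (1/39)*34) = -267*(-1/20 + 34/39) = -267*641/780 = -57049/260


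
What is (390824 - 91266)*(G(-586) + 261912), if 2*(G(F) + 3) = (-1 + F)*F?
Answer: 129978216200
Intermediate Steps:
G(F) = -3 + F*(-1 + F)/2 (G(F) = -3 + ((-1 + F)*F)/2 = -3 + (F*(-1 + F))/2 = -3 + F*(-1 + F)/2)
(390824 - 91266)*(G(-586) + 261912) = (390824 - 91266)*((-3 + (1/2)*(-586)**2 - 1/2*(-586)) + 261912) = 299558*((-3 + (1/2)*343396 + 293) + 261912) = 299558*((-3 + 171698 + 293) + 261912) = 299558*(171988 + 261912) = 299558*433900 = 129978216200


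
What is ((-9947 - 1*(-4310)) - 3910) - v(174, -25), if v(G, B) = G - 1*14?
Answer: -9707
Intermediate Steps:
v(G, B) = -14 + G (v(G, B) = G - 14 = -14 + G)
((-9947 - 1*(-4310)) - 3910) - v(174, -25) = ((-9947 - 1*(-4310)) - 3910) - (-14 + 174) = ((-9947 + 4310) - 3910) - 1*160 = (-5637 - 3910) - 160 = -9547 - 160 = -9707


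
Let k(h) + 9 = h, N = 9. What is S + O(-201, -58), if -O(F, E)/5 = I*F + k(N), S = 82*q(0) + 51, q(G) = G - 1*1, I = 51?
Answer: 51224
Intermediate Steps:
q(G) = -1 + G (q(G) = G - 1 = -1 + G)
k(h) = -9 + h
S = -31 (S = 82*(-1 + 0) + 51 = 82*(-1) + 51 = -82 + 51 = -31)
O(F, E) = -255*F (O(F, E) = -5*(51*F + (-9 + 9)) = -5*(51*F + 0) = -255*F)
S + O(-201, -58) = -31 - 255*(-201) = -31 + 51255 = 51224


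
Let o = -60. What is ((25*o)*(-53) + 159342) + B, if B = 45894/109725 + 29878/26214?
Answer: 114498860992861/479388525 ≈ 2.3884e+5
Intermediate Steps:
B = 746904811/479388525 (B = 45894*(1/109725) + 29878*(1/26214) = 15298/36575 + 14939/13107 = 746904811/479388525 ≈ 1.5580)
((25*o)*(-53) + 159342) + B = ((25*(-60))*(-53) + 159342) + 746904811/479388525 = (-1500*(-53) + 159342) + 746904811/479388525 = (79500 + 159342) + 746904811/479388525 = 238842 + 746904811/479388525 = 114498860992861/479388525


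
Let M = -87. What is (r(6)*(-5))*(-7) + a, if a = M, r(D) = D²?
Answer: 1173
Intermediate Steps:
a = -87
(r(6)*(-5))*(-7) + a = (6²*(-5))*(-7) - 87 = (36*(-5))*(-7) - 87 = -180*(-7) - 87 = 1260 - 87 = 1173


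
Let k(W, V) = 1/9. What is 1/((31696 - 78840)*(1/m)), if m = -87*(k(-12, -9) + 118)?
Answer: 30827/141432 ≈ 0.21796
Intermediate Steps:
k(W, V) = ⅑
m = -30827/3 (m = -87*(⅑ + 118) = -87*1063/9 = -30827/3 ≈ -10276.)
1/((31696 - 78840)*(1/m)) = 1/((31696 - 78840)*(1/(-30827/3))) = 1/((-47144)*(-3/30827)) = -1/47144*(-30827/3) = 30827/141432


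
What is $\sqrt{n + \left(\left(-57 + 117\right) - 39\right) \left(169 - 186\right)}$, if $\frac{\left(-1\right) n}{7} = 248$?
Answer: $i \sqrt{2093} \approx 45.749 i$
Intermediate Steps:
$n = -1736$ ($n = \left(-7\right) 248 = -1736$)
$\sqrt{n + \left(\left(-57 + 117\right) - 39\right) \left(169 - 186\right)} = \sqrt{-1736 + \left(\left(-57 + 117\right) - 39\right) \left(169 - 186\right)} = \sqrt{-1736 + \left(60 - 39\right) \left(-17\right)} = \sqrt{-1736 + 21 \left(-17\right)} = \sqrt{-1736 - 357} = \sqrt{-2093} = i \sqrt{2093}$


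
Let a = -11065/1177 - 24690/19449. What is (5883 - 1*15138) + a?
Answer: -70701615310/7630491 ≈ -9265.7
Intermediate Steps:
a = -81421105/7630491 (a = -11065*1/1177 - 24690*1/19449 = -11065/1177 - 8230/6483 = -81421105/7630491 ≈ -10.670)
(5883 - 1*15138) + a = (5883 - 1*15138) - 81421105/7630491 = (5883 - 15138) - 81421105/7630491 = -9255 - 81421105/7630491 = -70701615310/7630491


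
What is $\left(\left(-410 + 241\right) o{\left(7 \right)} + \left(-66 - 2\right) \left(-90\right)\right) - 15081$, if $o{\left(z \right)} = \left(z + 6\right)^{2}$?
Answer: $-37522$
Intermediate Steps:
$o{\left(z \right)} = \left(6 + z\right)^{2}$
$\left(\left(-410 + 241\right) o{\left(7 \right)} + \left(-66 - 2\right) \left(-90\right)\right) - 15081 = \left(\left(-410 + 241\right) \left(6 + 7\right)^{2} + \left(-66 - 2\right) \left(-90\right)\right) - 15081 = \left(- 169 \cdot 13^{2} - -6120\right) - 15081 = \left(\left(-169\right) 169 + 6120\right) - 15081 = \left(-28561 + 6120\right) - 15081 = -22441 - 15081 = -37522$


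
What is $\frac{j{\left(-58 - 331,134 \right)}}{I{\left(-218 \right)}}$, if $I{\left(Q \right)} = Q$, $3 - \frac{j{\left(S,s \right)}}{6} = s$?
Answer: $\frac{393}{109} \approx 3.6055$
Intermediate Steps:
$j{\left(S,s \right)} = 18 - 6 s$
$\frac{j{\left(-58 - 331,134 \right)}}{I{\left(-218 \right)}} = \frac{18 - 804}{-218} = \left(18 - 804\right) \left(- \frac{1}{218}\right) = \left(-786\right) \left(- \frac{1}{218}\right) = \frac{393}{109}$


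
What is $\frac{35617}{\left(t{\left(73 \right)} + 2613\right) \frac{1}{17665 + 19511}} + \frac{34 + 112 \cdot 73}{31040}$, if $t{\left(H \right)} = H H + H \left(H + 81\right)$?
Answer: $\frac{256875917227}{3721696} \approx 69021.0$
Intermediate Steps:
$t{\left(H \right)} = H^{2} + H \left(81 + H\right)$
$\frac{35617}{\left(t{\left(73 \right)} + 2613\right) \frac{1}{17665 + 19511}} + \frac{34 + 112 \cdot 73}{31040} = \frac{35617}{\left(73 \left(81 + 2 \cdot 73\right) + 2613\right) \frac{1}{17665 + 19511}} + \frac{34 + 112 \cdot 73}{31040} = \frac{35617}{\left(73 \left(81 + 146\right) + 2613\right) \frac{1}{37176}} + \left(34 + 8176\right) \frac{1}{31040} = \frac{35617}{\left(73 \cdot 227 + 2613\right) \frac{1}{37176}} + 8210 \cdot \frac{1}{31040} = \frac{35617}{\left(16571 + 2613\right) \frac{1}{37176}} + \frac{821}{3104} = \frac{35617}{19184 \cdot \frac{1}{37176}} + \frac{821}{3104} = \frac{35617}{\frac{2398}{4647}} + \frac{821}{3104} = 35617 \cdot \frac{4647}{2398} + \frac{821}{3104} = \frac{165512199}{2398} + \frac{821}{3104} = \frac{256875917227}{3721696}$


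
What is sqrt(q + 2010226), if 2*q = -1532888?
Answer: 3*sqrt(138198) ≈ 1115.3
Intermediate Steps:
q = -766444 (q = (1/2)*(-1532888) = -766444)
sqrt(q + 2010226) = sqrt(-766444 + 2010226) = sqrt(1243782) = 3*sqrt(138198)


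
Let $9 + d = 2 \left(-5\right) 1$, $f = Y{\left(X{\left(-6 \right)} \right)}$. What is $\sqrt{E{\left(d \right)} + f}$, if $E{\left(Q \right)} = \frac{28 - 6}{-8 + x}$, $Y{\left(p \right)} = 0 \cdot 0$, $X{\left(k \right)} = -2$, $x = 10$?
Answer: $\sqrt{11} \approx 3.3166$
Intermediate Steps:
$Y{\left(p \right)} = 0$
$f = 0$
$d = -19$ ($d = -9 + 2 \left(-5\right) 1 = -9 - 10 = -19$)
$E{\left(Q \right)} = 11$ ($E{\left(Q \right)} = \frac{28 - 6}{-8 + 10} = \frac{22}{2} = 22 \cdot \frac{1}{2} = 11$)
$\sqrt{E{\left(d \right)} + f} = \sqrt{11 + 0} = \sqrt{11}$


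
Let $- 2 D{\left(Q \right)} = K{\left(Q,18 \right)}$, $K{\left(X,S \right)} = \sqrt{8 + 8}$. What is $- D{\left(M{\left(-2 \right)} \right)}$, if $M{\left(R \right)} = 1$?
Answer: $2$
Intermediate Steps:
$K{\left(X,S \right)} = 4$ ($K{\left(X,S \right)} = \sqrt{16} = 4$)
$D{\left(Q \right)} = -2$ ($D{\left(Q \right)} = \left(- \frac{1}{2}\right) 4 = -2$)
$- D{\left(M{\left(-2 \right)} \right)} = \left(-1\right) \left(-2\right) = 2$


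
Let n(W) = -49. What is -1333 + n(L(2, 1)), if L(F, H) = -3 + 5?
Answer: -1382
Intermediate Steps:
L(F, H) = 2
-1333 + n(L(2, 1)) = -1333 - 49 = -1382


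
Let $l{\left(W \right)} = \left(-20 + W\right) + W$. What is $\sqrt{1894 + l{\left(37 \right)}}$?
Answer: $2 \sqrt{487} \approx 44.136$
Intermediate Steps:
$l{\left(W \right)} = -20 + 2 W$
$\sqrt{1894 + l{\left(37 \right)}} = \sqrt{1894 + \left(-20 + 2 \cdot 37\right)} = \sqrt{1894 + \left(-20 + 74\right)} = \sqrt{1894 + 54} = \sqrt{1948} = 2 \sqrt{487}$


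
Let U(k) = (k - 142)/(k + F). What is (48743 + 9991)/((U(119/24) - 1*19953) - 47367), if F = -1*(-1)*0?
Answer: -6989346/8014369 ≈ -0.87210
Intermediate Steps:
F = 0 (F = 1*0 = 0)
U(k) = (-142 + k)/k (U(k) = (k - 142)/(k + 0) = (-142 + k)/k)
(48743 + 9991)/((U(119/24) - 1*19953) - 47367) = (48743 + 9991)/(((-142 + 119/24)/((119/24)) - 1*19953) - 47367) = 58734/(((-142 + 119*(1/24))/((119*(1/24))) - 19953) - 47367) = 58734/(((-142 + 119/24)/(119/24) - 19953) - 47367) = 58734/(((24/119)*(-3289/24) - 19953) - 47367) = 58734/((-3289/119 - 19953) - 47367) = 58734/(-2377696/119 - 47367) = 58734/(-8014369/119) = 58734*(-119/8014369) = -6989346/8014369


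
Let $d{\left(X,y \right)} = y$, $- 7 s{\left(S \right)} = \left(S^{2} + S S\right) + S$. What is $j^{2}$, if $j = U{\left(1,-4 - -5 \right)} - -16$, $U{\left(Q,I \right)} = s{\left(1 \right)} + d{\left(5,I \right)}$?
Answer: $\frac{13456}{49} \approx 274.61$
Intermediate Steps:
$s{\left(S \right)} = - \frac{2 S^{2}}{7} - \frac{S}{7}$ ($s{\left(S \right)} = - \frac{\left(S^{2} + S S\right) + S}{7} = - \frac{\left(S^{2} + S^{2}\right) + S}{7} = - \frac{2 S^{2} + S}{7} = - \frac{S + 2 S^{2}}{7} = - \frac{2 S^{2}}{7} - \frac{S}{7}$)
$U{\left(Q,I \right)} = - \frac{3}{7} + I$ ($U{\left(Q,I \right)} = \left(- \frac{1}{7}\right) 1 \left(1 + 2 \cdot 1\right) + I = \left(- \frac{1}{7}\right) 1 \left(1 + 2\right) + I = \left(- \frac{1}{7}\right) 1 \cdot 3 + I = - \frac{3}{7} + I$)
$j = \frac{116}{7}$ ($j = \left(- \frac{3}{7} - -1\right) - -16 = \left(- \frac{3}{7} + \left(-4 + 5\right)\right) + 16 = \left(- \frac{3}{7} + 1\right) + 16 = \frac{4}{7} + 16 = \frac{116}{7} \approx 16.571$)
$j^{2} = \left(\frac{116}{7}\right)^{2} = \frac{13456}{49}$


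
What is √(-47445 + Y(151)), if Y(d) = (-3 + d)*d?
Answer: I*√25097 ≈ 158.42*I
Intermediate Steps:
Y(d) = d*(-3 + d)
√(-47445 + Y(151)) = √(-47445 + 151*(-3 + 151)) = √(-47445 + 151*148) = √(-47445 + 22348) = √(-25097) = I*√25097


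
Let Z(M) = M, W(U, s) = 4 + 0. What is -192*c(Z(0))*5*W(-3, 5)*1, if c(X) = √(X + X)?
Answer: 0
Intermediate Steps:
W(U, s) = 4
c(X) = √2*√X (c(X) = √(2*X) = √2*√X)
-192*c(Z(0))*5*W(-3, 5)*1 = -192*(√2*√0)*5*4*1 = -192*(√2*0)*5*4*1 = -192*0*5*4*1 = -0*4*1 = -192*0*1 = 0*1 = 0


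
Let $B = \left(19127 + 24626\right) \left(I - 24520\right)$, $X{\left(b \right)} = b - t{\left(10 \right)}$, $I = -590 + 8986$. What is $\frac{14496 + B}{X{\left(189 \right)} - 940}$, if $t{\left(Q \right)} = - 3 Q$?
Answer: $\frac{705458876}{721} \approx 9.7845 \cdot 10^{5}$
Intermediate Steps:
$I = 8396$
$X{\left(b \right)} = 30 + b$ ($X{\left(b \right)} = b - \left(-3\right) 10 = b - -30 = b + 30 = 30 + b$)
$B = -705473372$ ($B = \left(19127 + 24626\right) \left(8396 - 24520\right) = 43753 \left(-16124\right) = -705473372$)
$\frac{14496 + B}{X{\left(189 \right)} - 940} = \frac{14496 - 705473372}{\left(30 + 189\right) - 940} = - \frac{705458876}{219 - 940} = - \frac{705458876}{-721} = \left(-705458876\right) \left(- \frac{1}{721}\right) = \frac{705458876}{721}$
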